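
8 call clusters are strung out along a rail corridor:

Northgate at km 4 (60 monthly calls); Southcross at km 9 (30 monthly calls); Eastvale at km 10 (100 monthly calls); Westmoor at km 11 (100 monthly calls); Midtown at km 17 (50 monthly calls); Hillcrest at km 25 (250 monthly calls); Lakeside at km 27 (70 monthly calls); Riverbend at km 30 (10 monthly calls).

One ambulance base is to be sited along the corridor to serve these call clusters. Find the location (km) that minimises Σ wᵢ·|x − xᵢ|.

For a sum of weighted absolute distances on a line, the optimum is the weighted median (not the mean). Total weight W = 670; half-weight = 335.
Sort by position and accumulate weight:
  km 4 (Northgate, w=60) → cum 60
  km 9 (Southcross, w=30) → cum 90
  km 10 (Eastvale, w=100) → cum 190
  km 11 (Westmoor, w=100) → cum 290
  km 17 (Midtown, w=50) → cum 340  ≥ 335 → median here
  km 25 (Hillcrest, w=250) → cum 590
  km 27 (Lakeside, w=70) → cum 660
  km 30 (Riverbend, w=10) → cum 670
Optimal location: km 17.

x = 17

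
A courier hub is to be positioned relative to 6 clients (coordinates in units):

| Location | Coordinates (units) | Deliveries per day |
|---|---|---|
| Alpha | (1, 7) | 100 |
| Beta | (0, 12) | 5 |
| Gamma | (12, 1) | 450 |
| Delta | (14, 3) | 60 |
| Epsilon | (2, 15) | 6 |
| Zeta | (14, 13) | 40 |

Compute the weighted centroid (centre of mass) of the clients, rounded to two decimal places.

The minimiser of Σwᵢ‖p−pᵢ‖² is the weighted centroid p* = (Σwᵢpᵢ)/(Σwᵢ).
Σwᵢ = 661.
Σwᵢxᵢ = 100·1 + 5·0 + 450·12 + 60·14 + 6·2 + 40·14 = 6912.
Σwᵢyᵢ = 100·7 + 5·12 + 450·1 + 60·3 + 6·15 + 40·13 = 2000.
x* = 6912/661 = 10.46, y* = 2000/661 = 3.03.

(10.46, 3.03)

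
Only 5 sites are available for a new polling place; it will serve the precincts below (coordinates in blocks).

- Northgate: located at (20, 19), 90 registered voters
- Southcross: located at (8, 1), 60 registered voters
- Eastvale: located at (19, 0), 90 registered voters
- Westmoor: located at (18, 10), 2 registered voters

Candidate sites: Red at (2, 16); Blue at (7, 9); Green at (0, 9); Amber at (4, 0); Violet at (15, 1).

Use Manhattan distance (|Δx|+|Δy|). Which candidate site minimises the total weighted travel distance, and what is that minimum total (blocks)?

Total weighted distance at each candidate:
  Red (2, 16): total = 6164
  Blue (7, 9): total = 4524
  Green (0, 9): total = 6218
  Amber (4, 0): total = 4848
  Violet (15, 1): total = 2964
Minimum is at Violet with total 2964 blocks.

Violet, total 2964 blocks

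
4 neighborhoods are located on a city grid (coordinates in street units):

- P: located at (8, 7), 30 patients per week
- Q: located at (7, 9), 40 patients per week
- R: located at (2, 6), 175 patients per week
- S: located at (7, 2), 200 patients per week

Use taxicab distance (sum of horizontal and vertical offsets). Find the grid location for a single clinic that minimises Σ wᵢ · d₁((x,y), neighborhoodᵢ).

Manhattan distance separates: Σwᵢ(|x−xᵢ|+|y−yᵢ|) = Σwᵢ|x−xᵢ| + Σwᵢ|y−yᵢ|, so x and y are optimised independently as 1-D weighted medians.
Total weight W = 445; half = 222.5.
x-coordinate, sorted with cumulative weight:
  x=2 (R, w=175) cum 175
  x=7 (Q, w=40) cum 215
  x=7 (S, w=200) cum 415  ← median
  x=8 (P, w=30) cum 445
⇒ x* = 7
y-coordinate, sorted with cumulative weight:
  y=2 (S, w=200) cum 200
  y=6 (R, w=175) cum 375  ← median
  y=7 (P, w=30) cum 405
  y=9 (Q, w=40) cum 445
⇒ y* = 6

(7, 6)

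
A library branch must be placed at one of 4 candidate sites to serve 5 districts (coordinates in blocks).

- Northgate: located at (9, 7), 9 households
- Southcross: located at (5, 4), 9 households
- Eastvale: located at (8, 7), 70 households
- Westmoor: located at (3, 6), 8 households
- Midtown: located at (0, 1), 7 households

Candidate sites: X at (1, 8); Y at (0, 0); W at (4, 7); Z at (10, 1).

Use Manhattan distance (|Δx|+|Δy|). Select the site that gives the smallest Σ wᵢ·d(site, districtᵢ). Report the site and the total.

W, total 447 blocks

Total weighted distance at each candidate:
  X (1, 8): total = 801
  Y (0, 0): total = 1354
  W (4, 7): total = 447
  Z (10, 1): total = 861
Minimum is at W with total 447 blocks.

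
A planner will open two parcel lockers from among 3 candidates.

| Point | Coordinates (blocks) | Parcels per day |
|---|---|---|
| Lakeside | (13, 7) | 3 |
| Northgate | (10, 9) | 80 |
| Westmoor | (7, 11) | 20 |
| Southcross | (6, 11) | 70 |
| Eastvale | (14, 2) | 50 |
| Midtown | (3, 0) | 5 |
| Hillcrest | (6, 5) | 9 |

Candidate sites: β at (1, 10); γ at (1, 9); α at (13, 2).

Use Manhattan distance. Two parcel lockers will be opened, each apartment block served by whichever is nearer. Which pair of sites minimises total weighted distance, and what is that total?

{γ, α}, total 1571

Evaluate every pair (each demand assigned to the nearer of the two):
  {γ, α}: total = 1571
  {β, α}: total = 1575
  {β, γ}: total = 2458
Best pair: {γ, α} with total 1571.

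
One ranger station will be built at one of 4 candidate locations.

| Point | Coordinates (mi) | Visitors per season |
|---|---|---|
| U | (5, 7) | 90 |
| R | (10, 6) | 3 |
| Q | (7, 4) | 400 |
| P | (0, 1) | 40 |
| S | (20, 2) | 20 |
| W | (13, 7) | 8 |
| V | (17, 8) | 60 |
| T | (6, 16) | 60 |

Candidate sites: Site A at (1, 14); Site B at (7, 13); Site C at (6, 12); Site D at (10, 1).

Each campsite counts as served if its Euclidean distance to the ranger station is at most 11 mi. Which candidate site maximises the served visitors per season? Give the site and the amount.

Site D, covering 621

Coverage radius r = 11 mi; a point is covered iff (Δx)²+(Δy)² ≤ 11² = 121.
  Site A (1, 14): covers {U, T} → 150
  Site B (7, 13): covers {U, R, Q, W, T} → 561
  Site C (6, 12): covers {U, R, Q, W, T} → 561
  Site D (10, 1): covers {U, R, Q, P, S, W, V} → 621
Maximum coverage at Site D: 621 visitors per season.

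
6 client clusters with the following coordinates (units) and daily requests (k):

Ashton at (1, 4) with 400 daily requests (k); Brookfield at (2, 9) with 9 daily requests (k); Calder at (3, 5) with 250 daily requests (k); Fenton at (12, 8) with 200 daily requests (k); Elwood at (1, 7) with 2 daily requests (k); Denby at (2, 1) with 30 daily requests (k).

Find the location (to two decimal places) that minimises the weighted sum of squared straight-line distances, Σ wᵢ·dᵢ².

(4.07, 5.13)

The minimiser of Σwᵢ‖p−pᵢ‖² is the weighted centroid p* = (Σwᵢpᵢ)/(Σwᵢ).
Σwᵢ = 891.
Σwᵢxᵢ = 400·1 + 9·2 + 250·3 + 200·12 + 2·1 + 30·2 = 3630.
Σwᵢyᵢ = 400·4 + 9·9 + 250·5 + 200·8 + 2·7 + 30·1 = 4575.
x* = 3630/891 = 4.07, y* = 4575/891 = 5.13.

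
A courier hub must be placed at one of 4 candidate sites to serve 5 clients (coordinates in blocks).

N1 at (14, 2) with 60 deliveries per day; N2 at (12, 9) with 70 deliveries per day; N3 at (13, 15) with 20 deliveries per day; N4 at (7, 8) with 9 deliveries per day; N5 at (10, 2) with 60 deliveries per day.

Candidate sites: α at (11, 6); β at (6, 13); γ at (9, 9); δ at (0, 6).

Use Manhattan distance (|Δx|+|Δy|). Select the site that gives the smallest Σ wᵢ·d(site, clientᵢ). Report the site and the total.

Total weighted distance at each candidate:
  α (11, 6): total = 1274
  β (6, 13): total = 2974
  γ (9, 9): total = 1637
  δ (0, 6): total = 3491
Minimum is at α with total 1274 blocks.

α, total 1274 blocks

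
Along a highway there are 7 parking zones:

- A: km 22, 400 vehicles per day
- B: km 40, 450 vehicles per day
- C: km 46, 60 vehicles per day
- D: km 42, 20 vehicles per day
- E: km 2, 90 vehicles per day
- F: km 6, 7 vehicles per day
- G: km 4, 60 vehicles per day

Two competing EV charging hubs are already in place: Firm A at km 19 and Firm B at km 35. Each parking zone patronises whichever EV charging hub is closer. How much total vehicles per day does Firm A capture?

The indifferent point is the midpoint (19+35)/2 = 27; parking zones left of it (closer to Firm A at 19) go to Firm A, those right go to Firm B.
  E at 2 (w=90) → Firm A
  G at 4 (w=60) → Firm A
  F at 6 (w=7) → Firm A
  A at 22 (w=400) → Firm A
  B at 40 (w=450) → Firm B
  D at 42 (w=20) → Firm B
  C at 46 (w=60) → Firm B
Firm A captures 557; Firm B captures 530.

557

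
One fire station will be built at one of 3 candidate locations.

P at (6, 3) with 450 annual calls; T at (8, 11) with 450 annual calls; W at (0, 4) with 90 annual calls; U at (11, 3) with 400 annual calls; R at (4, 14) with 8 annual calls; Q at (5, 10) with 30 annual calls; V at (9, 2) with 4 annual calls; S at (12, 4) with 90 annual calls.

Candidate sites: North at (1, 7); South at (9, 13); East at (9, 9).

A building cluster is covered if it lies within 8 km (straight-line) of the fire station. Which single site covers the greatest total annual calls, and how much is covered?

Coverage radius r = 8 km; a point is covered iff (Δx)²+(Δy)² ≤ 8² = 64.
  North (1, 7): covers {P, W, R, Q} → 578
  South (9, 13): covers {T, R, Q} → 488
  East (9, 9): covers {P, T, U, R, Q, V, S} → 1432
Maximum coverage at East: 1432 annual calls.

East, covering 1432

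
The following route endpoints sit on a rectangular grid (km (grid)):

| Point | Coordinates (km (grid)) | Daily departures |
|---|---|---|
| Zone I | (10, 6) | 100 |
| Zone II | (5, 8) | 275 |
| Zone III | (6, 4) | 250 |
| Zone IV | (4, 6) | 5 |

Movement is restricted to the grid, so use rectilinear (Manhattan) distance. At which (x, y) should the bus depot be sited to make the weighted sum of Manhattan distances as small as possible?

Manhattan distance separates: Σwᵢ(|x−xᵢ|+|y−yᵢ|) = Σwᵢ|x−xᵢ| + Σwᵢ|y−yᵢ|, so x and y are optimised independently as 1-D weighted medians.
Total weight W = 630; half = 315.
x-coordinate, sorted with cumulative weight:
  x=4 (Zone IV, w=5) cum 5
  x=5 (Zone II, w=275) cum 280
  x=6 (Zone III, w=250) cum 530  ← median
  x=10 (Zone I, w=100) cum 630
⇒ x* = 6
y-coordinate, sorted with cumulative weight:
  y=4 (Zone III, w=250) cum 250
  y=6 (Zone I, w=100) cum 350  ← median
  y=6 (Zone IV, w=5) cum 355
  y=8 (Zone II, w=275) cum 630
⇒ y* = 6

(6, 6)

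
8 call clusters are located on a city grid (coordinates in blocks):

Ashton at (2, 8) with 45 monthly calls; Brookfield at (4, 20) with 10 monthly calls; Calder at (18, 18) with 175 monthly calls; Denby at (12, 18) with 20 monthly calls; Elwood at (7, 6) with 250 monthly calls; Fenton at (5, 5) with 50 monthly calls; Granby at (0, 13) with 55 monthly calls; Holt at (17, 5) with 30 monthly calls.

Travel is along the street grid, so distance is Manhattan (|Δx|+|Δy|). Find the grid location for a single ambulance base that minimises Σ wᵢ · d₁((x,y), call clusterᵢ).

Manhattan distance separates: Σwᵢ(|x−xᵢ|+|y−yᵢ|) = Σwᵢ|x−xᵢ| + Σwᵢ|y−yᵢ|, so x and y are optimised independently as 1-D weighted medians.
Total weight W = 635; half = 317.5.
x-coordinate, sorted with cumulative weight:
  x=0 (Granby, w=55) cum 55
  x=2 (Ashton, w=45) cum 100
  x=4 (Brookfield, w=10) cum 110
  x=5 (Fenton, w=50) cum 160
  x=7 (Elwood, w=250) cum 410  ← median
  x=12 (Denby, w=20) cum 430
  x=17 (Holt, w=30) cum 460
  x=18 (Calder, w=175) cum 635
⇒ x* = 7
y-coordinate, sorted with cumulative weight:
  y=5 (Fenton, w=50) cum 50
  y=5 (Holt, w=30) cum 80
  y=6 (Elwood, w=250) cum 330  ← median
  y=8 (Ashton, w=45) cum 375
  y=13 (Granby, w=55) cum 430
  y=18 (Calder, w=175) cum 605
  y=18 (Denby, w=20) cum 625
  y=20 (Brookfield, w=10) cum 635
⇒ y* = 6

(7, 6)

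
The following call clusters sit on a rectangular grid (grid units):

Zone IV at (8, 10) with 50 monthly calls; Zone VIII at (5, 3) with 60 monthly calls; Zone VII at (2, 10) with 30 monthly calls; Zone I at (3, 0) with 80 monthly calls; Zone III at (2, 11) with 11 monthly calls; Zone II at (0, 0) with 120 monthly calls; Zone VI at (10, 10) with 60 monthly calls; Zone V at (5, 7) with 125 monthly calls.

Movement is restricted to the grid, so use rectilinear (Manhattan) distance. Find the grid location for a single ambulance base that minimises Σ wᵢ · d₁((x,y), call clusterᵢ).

Manhattan distance separates: Σwᵢ(|x−xᵢ|+|y−yᵢ|) = Σwᵢ|x−xᵢ| + Σwᵢ|y−yᵢ|, so x and y are optimised independently as 1-D weighted medians.
Total weight W = 536; half = 268.
x-coordinate, sorted with cumulative weight:
  x=0 (Zone II, w=120) cum 120
  x=2 (Zone VII, w=30) cum 150
  x=2 (Zone III, w=11) cum 161
  x=3 (Zone I, w=80) cum 241
  x=5 (Zone VIII, w=60) cum 301  ← median
  x=5 (Zone V, w=125) cum 426
  x=8 (Zone IV, w=50) cum 476
  x=10 (Zone VI, w=60) cum 536
⇒ x* = 5
y-coordinate, sorted with cumulative weight:
  y=0 (Zone I, w=80) cum 80
  y=0 (Zone II, w=120) cum 200
  y=3 (Zone VIII, w=60) cum 260
  y=7 (Zone V, w=125) cum 385  ← median
  y=10 (Zone IV, w=50) cum 435
  y=10 (Zone VII, w=30) cum 465
  y=10 (Zone VI, w=60) cum 525
  y=11 (Zone III, w=11) cum 536
⇒ y* = 7

(5, 7)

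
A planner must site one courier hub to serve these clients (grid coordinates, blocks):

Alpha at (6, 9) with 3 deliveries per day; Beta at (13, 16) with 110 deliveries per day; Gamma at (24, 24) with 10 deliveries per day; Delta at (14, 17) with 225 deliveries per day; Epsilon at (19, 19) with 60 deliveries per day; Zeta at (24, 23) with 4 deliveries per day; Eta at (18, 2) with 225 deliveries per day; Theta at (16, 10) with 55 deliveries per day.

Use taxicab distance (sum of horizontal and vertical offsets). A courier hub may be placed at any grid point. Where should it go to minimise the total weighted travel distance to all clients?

(16, 16)

Manhattan distance separates: Σwᵢ(|x−xᵢ|+|y−yᵢ|) = Σwᵢ|x−xᵢ| + Σwᵢ|y−yᵢ|, so x and y are optimised independently as 1-D weighted medians.
Total weight W = 692; half = 346.
x-coordinate, sorted with cumulative weight:
  x=6 (Alpha, w=3) cum 3
  x=13 (Beta, w=110) cum 113
  x=14 (Delta, w=225) cum 338
  x=16 (Theta, w=55) cum 393  ← median
  x=18 (Eta, w=225) cum 618
  x=19 (Epsilon, w=60) cum 678
  x=24 (Gamma, w=10) cum 688
  x=24 (Zeta, w=4) cum 692
⇒ x* = 16
y-coordinate, sorted with cumulative weight:
  y=2 (Eta, w=225) cum 225
  y=9 (Alpha, w=3) cum 228
  y=10 (Theta, w=55) cum 283
  y=16 (Beta, w=110) cum 393  ← median
  y=17 (Delta, w=225) cum 618
  y=19 (Epsilon, w=60) cum 678
  y=23 (Zeta, w=4) cum 682
  y=24 (Gamma, w=10) cum 692
⇒ y* = 16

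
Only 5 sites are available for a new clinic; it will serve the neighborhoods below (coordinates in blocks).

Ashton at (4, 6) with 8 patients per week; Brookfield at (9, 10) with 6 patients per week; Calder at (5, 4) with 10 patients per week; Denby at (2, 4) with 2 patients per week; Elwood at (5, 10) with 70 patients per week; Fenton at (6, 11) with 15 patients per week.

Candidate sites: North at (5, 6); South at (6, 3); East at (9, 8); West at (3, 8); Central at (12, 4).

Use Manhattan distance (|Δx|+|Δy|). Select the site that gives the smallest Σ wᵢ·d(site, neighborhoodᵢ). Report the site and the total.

Total weighted distance at each candidate:
  North (5, 6): total = 456
  South (6, 3): total = 810
  East (9, 8): total = 680
  West (3, 8): total = 512
  Central (12, 4): total = 1329
Minimum is at North with total 456 blocks.

North, total 456 blocks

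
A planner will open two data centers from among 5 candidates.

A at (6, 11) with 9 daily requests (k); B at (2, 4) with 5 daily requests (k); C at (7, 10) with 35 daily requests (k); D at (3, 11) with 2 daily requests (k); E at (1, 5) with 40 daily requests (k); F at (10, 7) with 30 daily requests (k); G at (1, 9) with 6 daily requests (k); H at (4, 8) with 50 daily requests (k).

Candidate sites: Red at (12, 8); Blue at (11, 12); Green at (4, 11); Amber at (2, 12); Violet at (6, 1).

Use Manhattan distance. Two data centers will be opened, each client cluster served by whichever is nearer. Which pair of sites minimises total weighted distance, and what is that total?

Evaluate every pair (each demand assigned to the nearer of the two):
  {Red, Green}: total = 835
  {Blue, Green}: total = 925
  {Green, Amber}: total = 994
  {Green, Violet}: total = 1035
  {Red, Amber}: total = 1068
  {Blue, Amber}: total = 1123
  {Amber, Violet}: total = 1273
  {Red, Violet}: total = 1307
  {Blue, Violet}: total = 1385
  {Red, Blue}: total = 1474
Best pair: {Red, Green} with total 835.

{Red, Green}, total 835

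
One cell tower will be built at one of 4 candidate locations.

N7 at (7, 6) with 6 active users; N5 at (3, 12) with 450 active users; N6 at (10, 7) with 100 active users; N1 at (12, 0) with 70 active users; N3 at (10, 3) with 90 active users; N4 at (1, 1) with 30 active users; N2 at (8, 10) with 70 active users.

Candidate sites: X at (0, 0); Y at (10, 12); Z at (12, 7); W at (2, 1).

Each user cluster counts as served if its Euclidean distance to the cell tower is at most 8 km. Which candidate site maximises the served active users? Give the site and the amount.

Coverage radius r = 8 km; a point is covered iff (Δx)²+(Δy)² ≤ 8² = 64.
  X (0, 0): covers {N4} → 30
  Y (10, 12): covers {N7, N5, N6, N2} → 626
  Z (12, 7): covers {N7, N6, N1, N3, N2} → 336
  W (2, 1): covers {N7, N4} → 36
Maximum coverage at Y: 626 active users.

Y, covering 626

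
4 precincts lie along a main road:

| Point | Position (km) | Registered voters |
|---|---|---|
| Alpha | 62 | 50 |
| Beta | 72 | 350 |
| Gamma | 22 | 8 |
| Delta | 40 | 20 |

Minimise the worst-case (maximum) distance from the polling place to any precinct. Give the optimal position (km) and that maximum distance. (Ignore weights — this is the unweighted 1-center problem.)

The 1-center on a line is the midpoint of the two extreme points: leftmost at 22, rightmost at 72.
Optimal location = (22 + 72)/2 = 47; maximum distance = (72 − 22)/2 = 25.

location 47, max distance 25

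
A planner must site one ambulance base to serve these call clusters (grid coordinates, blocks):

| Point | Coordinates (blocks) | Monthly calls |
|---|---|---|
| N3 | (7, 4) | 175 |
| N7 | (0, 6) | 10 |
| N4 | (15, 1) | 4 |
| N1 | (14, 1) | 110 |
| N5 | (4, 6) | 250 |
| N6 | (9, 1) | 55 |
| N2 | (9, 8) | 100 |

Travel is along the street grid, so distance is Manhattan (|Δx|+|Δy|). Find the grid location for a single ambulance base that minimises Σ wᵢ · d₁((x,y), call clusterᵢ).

(7, 6)

Manhattan distance separates: Σwᵢ(|x−xᵢ|+|y−yᵢ|) = Σwᵢ|x−xᵢ| + Σwᵢ|y−yᵢ|, so x and y are optimised independently as 1-D weighted medians.
Total weight W = 704; half = 352.
x-coordinate, sorted with cumulative weight:
  x=0 (N7, w=10) cum 10
  x=4 (N5, w=250) cum 260
  x=7 (N3, w=175) cum 435  ← median
  x=9 (N6, w=55) cum 490
  x=9 (N2, w=100) cum 590
  x=14 (N1, w=110) cum 700
  x=15 (N4, w=4) cum 704
⇒ x* = 7
y-coordinate, sorted with cumulative weight:
  y=1 (N4, w=4) cum 4
  y=1 (N1, w=110) cum 114
  y=1 (N6, w=55) cum 169
  y=4 (N3, w=175) cum 344
  y=6 (N7, w=10) cum 354  ← median
  y=6 (N5, w=250) cum 604
  y=8 (N2, w=100) cum 704
⇒ y* = 6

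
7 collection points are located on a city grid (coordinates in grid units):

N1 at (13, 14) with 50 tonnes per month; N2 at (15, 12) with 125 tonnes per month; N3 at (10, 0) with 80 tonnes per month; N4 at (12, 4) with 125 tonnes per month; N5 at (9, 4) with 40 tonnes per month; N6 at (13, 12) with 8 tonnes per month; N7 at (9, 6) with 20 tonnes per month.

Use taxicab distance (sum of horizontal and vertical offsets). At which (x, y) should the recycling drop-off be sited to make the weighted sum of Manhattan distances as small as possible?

Manhattan distance separates: Σwᵢ(|x−xᵢ|+|y−yᵢ|) = Σwᵢ|x−xᵢ| + Σwᵢ|y−yᵢ|, so x and y are optimised independently as 1-D weighted medians.
Total weight W = 448; half = 224.
x-coordinate, sorted with cumulative weight:
  x=9 (N5, w=40) cum 40
  x=9 (N7, w=20) cum 60
  x=10 (N3, w=80) cum 140
  x=12 (N4, w=125) cum 265  ← median
  x=13 (N1, w=50) cum 315
  x=13 (N6, w=8) cum 323
  x=15 (N2, w=125) cum 448
⇒ x* = 12
y-coordinate, sorted with cumulative weight:
  y=0 (N3, w=80) cum 80
  y=4 (N4, w=125) cum 205
  y=4 (N5, w=40) cum 245  ← median
  y=6 (N7, w=20) cum 265
  y=12 (N2, w=125) cum 390
  y=12 (N6, w=8) cum 398
  y=14 (N1, w=50) cum 448
⇒ y* = 4

(12, 4)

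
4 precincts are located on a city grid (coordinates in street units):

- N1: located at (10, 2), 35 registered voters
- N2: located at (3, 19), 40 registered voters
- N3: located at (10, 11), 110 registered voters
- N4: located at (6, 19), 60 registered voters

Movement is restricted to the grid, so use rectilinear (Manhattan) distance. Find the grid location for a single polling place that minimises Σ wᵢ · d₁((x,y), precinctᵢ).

Manhattan distance separates: Σwᵢ(|x−xᵢ|+|y−yᵢ|) = Σwᵢ|x−xᵢ| + Σwᵢ|y−yᵢ|, so x and y are optimised independently as 1-D weighted medians.
Total weight W = 245; half = 122.5.
x-coordinate, sorted with cumulative weight:
  x=3 (N2, w=40) cum 40
  x=6 (N4, w=60) cum 100
  x=10 (N1, w=35) cum 135  ← median
  x=10 (N3, w=110) cum 245
⇒ x* = 10
y-coordinate, sorted with cumulative weight:
  y=2 (N1, w=35) cum 35
  y=11 (N3, w=110) cum 145  ← median
  y=19 (N2, w=40) cum 185
  y=19 (N4, w=60) cum 245
⇒ y* = 11

(10, 11)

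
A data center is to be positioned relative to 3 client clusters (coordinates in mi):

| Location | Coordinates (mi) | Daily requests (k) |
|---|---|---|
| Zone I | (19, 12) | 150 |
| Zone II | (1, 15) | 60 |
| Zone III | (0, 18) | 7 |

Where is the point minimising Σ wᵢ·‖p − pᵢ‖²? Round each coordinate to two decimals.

The minimiser of Σwᵢ‖p−pᵢ‖² is the weighted centroid p* = (Σwᵢpᵢ)/(Σwᵢ).
Σwᵢ = 217.
Σwᵢxᵢ = 150·19 + 60·1 + 7·0 = 2910.
Σwᵢyᵢ = 150·12 + 60·15 + 7·18 = 2826.
x* = 2910/217 = 13.41, y* = 2826/217 = 13.02.

(13.41, 13.02)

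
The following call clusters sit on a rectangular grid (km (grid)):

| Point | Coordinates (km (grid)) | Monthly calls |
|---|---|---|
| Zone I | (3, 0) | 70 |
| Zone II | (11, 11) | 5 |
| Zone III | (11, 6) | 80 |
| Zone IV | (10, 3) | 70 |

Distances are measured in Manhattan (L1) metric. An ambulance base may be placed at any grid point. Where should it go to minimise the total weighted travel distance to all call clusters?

(10, 3)

Manhattan distance separates: Σwᵢ(|x−xᵢ|+|y−yᵢ|) = Σwᵢ|x−xᵢ| + Σwᵢ|y−yᵢ|, so x and y are optimised independently as 1-D weighted medians.
Total weight W = 225; half = 112.5.
x-coordinate, sorted with cumulative weight:
  x=3 (Zone I, w=70) cum 70
  x=10 (Zone IV, w=70) cum 140  ← median
  x=11 (Zone II, w=5) cum 145
  x=11 (Zone III, w=80) cum 225
⇒ x* = 10
y-coordinate, sorted with cumulative weight:
  y=0 (Zone I, w=70) cum 70
  y=3 (Zone IV, w=70) cum 140  ← median
  y=6 (Zone III, w=80) cum 220
  y=11 (Zone II, w=5) cum 225
⇒ y* = 3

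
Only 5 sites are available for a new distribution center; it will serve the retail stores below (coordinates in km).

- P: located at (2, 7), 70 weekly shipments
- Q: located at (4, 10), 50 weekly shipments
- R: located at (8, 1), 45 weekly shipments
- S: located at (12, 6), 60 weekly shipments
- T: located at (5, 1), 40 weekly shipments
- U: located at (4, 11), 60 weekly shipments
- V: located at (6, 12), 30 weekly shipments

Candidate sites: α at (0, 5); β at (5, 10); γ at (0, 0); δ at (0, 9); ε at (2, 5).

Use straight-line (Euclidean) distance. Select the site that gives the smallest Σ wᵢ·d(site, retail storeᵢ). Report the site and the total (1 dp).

β, total 1769.6 km

Total weighted distance at each candidate:
  α (0, 5): total = 2608.5
  β (5, 10): total = 1769.6
  γ (0, 0): total = 3524.6
  δ (0, 9): total = 2502.4
  ε (2, 5): total = 2158.1
Minimum is at β with total 1769.6 km.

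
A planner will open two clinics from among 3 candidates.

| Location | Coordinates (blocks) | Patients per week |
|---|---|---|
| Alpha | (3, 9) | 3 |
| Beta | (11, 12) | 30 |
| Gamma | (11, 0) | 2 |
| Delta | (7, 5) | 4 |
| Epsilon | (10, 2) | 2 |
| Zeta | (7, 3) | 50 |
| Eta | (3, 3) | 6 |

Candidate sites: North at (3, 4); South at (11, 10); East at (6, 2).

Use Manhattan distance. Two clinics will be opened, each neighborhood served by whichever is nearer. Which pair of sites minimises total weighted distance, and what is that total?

Evaluate every pair (each demand assigned to the nearer of the two):
  {South, East}: total = 249
  {North, South}: total = 389
  {North, East}: total = 609
Best pair: {South, East} with total 249.

{South, East}, total 249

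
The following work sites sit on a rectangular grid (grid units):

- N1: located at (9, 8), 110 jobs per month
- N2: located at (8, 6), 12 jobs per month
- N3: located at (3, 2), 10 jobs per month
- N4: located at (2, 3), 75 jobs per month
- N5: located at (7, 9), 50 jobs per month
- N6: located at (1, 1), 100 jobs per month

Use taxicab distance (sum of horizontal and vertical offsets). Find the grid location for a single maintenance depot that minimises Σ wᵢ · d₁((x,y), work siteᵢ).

Manhattan distance separates: Σwᵢ(|x−xᵢ|+|y−yᵢ|) = Σwᵢ|x−xᵢ| + Σwᵢ|y−yᵢ|, so x and y are optimised independently as 1-D weighted medians.
Total weight W = 357; half = 178.5.
x-coordinate, sorted with cumulative weight:
  x=1 (N6, w=100) cum 100
  x=2 (N4, w=75) cum 175
  x=3 (N3, w=10) cum 185  ← median
  x=7 (N5, w=50) cum 235
  x=8 (N2, w=12) cum 247
  x=9 (N1, w=110) cum 357
⇒ x* = 3
y-coordinate, sorted with cumulative weight:
  y=1 (N6, w=100) cum 100
  y=2 (N3, w=10) cum 110
  y=3 (N4, w=75) cum 185  ← median
  y=6 (N2, w=12) cum 197
  y=8 (N1, w=110) cum 307
  y=9 (N5, w=50) cum 357
⇒ y* = 3

(3, 3)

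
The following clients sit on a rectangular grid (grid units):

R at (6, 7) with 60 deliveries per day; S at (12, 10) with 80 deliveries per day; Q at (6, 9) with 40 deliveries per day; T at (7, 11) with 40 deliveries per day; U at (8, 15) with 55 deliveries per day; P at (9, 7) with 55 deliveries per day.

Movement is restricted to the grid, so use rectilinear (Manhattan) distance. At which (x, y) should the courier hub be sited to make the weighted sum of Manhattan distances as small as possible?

Manhattan distance separates: Σwᵢ(|x−xᵢ|+|y−yᵢ|) = Σwᵢ|x−xᵢ| + Σwᵢ|y−yᵢ|, so x and y are optimised independently as 1-D weighted medians.
Total weight W = 330; half = 165.
x-coordinate, sorted with cumulative weight:
  x=6 (R, w=60) cum 60
  x=6 (Q, w=40) cum 100
  x=7 (T, w=40) cum 140
  x=8 (U, w=55) cum 195  ← median
  x=9 (P, w=55) cum 250
  x=12 (S, w=80) cum 330
⇒ x* = 8
y-coordinate, sorted with cumulative weight:
  y=7 (R, w=60) cum 60
  y=7 (P, w=55) cum 115
  y=9 (Q, w=40) cum 155
  y=10 (S, w=80) cum 235  ← median
  y=11 (T, w=40) cum 275
  y=15 (U, w=55) cum 330
⇒ y* = 10

(8, 10)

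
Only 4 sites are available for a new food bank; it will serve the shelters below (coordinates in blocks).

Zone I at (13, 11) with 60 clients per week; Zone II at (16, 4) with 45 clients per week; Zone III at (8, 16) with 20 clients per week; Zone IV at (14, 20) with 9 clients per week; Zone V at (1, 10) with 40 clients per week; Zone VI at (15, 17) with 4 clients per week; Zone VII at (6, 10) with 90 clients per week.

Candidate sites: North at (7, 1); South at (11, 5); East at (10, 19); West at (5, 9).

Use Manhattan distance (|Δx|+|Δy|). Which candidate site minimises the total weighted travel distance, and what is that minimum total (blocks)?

Total weighted distance at each candidate:
  North (7, 1): total = 3650
  South (11, 5): total = 2756
  East (10, 19): total = 3668
  West (5, 9): total = 2152
Minimum is at West with total 2152 blocks.

West, total 2152 blocks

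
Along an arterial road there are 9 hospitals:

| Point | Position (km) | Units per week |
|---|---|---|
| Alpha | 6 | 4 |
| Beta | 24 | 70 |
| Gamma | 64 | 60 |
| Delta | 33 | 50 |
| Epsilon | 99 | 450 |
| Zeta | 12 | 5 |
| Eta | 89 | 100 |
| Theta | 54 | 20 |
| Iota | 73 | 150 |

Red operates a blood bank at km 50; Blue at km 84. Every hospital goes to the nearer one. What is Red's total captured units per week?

209

The indifferent point is the midpoint (50+84)/2 = 67; hospitals left of it (closer to Red at 50) go to Red, those right go to Blue.
  Alpha at 6 (w=4) → Red
  Zeta at 12 (w=5) → Red
  Beta at 24 (w=70) → Red
  Delta at 33 (w=50) → Red
  Theta at 54 (w=20) → Red
  Gamma at 64 (w=60) → Red
  Iota at 73 (w=150) → Blue
  Eta at 89 (w=100) → Blue
  Epsilon at 99 (w=450) → Blue
Red captures 209; Blue captures 700.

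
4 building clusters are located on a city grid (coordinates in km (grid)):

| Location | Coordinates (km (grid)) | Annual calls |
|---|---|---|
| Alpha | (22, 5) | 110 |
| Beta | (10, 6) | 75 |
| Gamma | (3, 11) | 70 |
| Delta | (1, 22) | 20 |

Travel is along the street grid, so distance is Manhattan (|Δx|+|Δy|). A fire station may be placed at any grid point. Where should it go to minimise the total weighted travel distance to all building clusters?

(10, 6)

Manhattan distance separates: Σwᵢ(|x−xᵢ|+|y−yᵢ|) = Σwᵢ|x−xᵢ| + Σwᵢ|y−yᵢ|, so x and y are optimised independently as 1-D weighted medians.
Total weight W = 275; half = 137.5.
x-coordinate, sorted with cumulative weight:
  x=1 (Delta, w=20) cum 20
  x=3 (Gamma, w=70) cum 90
  x=10 (Beta, w=75) cum 165  ← median
  x=22 (Alpha, w=110) cum 275
⇒ x* = 10
y-coordinate, sorted with cumulative weight:
  y=5 (Alpha, w=110) cum 110
  y=6 (Beta, w=75) cum 185  ← median
  y=11 (Gamma, w=70) cum 255
  y=22 (Delta, w=20) cum 275
⇒ y* = 6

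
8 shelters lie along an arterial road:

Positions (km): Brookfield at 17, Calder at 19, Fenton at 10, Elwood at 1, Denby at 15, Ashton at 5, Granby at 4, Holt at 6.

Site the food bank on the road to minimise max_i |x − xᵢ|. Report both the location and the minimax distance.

The 1-center on a line is the midpoint of the two extreme points: leftmost at 1, rightmost at 19.
Optimal location = (1 + 19)/2 = 10; maximum distance = (19 − 1)/2 = 9.

location 10, max distance 9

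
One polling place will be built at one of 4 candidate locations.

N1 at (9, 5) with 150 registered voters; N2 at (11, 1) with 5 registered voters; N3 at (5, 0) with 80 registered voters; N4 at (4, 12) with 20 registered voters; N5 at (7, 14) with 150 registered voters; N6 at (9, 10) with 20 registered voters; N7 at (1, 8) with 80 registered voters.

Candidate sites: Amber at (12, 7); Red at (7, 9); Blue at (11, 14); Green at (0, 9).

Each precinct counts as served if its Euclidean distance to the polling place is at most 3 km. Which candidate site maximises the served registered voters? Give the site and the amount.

Coverage radius r = 3 km; a point is covered iff (Δx)²+(Δy)² ≤ 3² = 9.
  Amber (12, 7): covers {none} → 0
  Red (7, 9): covers {N6} → 20
  Blue (11, 14): covers {none} → 0
  Green (0, 9): covers {N7} → 80
Maximum coverage at Green: 80 registered voters.

Green, covering 80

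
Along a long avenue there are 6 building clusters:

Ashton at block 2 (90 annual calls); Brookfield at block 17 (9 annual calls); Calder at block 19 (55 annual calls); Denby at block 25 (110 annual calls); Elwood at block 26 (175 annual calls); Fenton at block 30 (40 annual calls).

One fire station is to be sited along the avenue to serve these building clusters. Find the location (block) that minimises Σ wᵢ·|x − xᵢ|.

x = 25

For a sum of weighted absolute distances on a line, the optimum is the weighted median (not the mean). Total weight W = 479; half-weight = 239.5.
Sort by position and accumulate weight:
  block 2 (Ashton, w=90) → cum 90
  block 17 (Brookfield, w=9) → cum 99
  block 19 (Calder, w=55) → cum 154
  block 25 (Denby, w=110) → cum 264  ≥ 239.5 → median here
  block 26 (Elwood, w=175) → cum 439
  block 30 (Fenton, w=40) → cum 479
Optimal location: block 25.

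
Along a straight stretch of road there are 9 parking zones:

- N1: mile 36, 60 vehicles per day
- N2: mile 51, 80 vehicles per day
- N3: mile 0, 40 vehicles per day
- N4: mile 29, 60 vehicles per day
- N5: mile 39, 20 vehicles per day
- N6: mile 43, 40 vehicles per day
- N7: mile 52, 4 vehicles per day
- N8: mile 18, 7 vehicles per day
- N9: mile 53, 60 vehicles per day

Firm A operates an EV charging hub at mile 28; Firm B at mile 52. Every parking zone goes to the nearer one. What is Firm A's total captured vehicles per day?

187

The indifferent point is the midpoint (28+52)/2 = 40; parking zones left of it (closer to Firm A at 28) go to Firm A, those right go to Firm B.
  N3 at 0 (w=40) → Firm A
  N8 at 18 (w=7) → Firm A
  N4 at 29 (w=60) → Firm A
  N1 at 36 (w=60) → Firm A
  N5 at 39 (w=20) → Firm A
  N6 at 43 (w=40) → Firm B
  N2 at 51 (w=80) → Firm B
  N7 at 52 (w=4) → Firm B
  N9 at 53 (w=60) → Firm B
Firm A captures 187; Firm B captures 184.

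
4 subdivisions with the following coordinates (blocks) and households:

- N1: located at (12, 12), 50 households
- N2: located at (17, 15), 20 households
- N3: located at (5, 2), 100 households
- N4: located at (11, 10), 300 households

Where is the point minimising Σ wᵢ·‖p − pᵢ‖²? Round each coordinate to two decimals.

The minimiser of Σwᵢ‖p−pᵢ‖² is the weighted centroid p* = (Σwᵢpᵢ)/(Σwᵢ).
Σwᵢ = 470.
Σwᵢxᵢ = 50·12 + 20·17 + 100·5 + 300·11 = 4740.
Σwᵢyᵢ = 50·12 + 20·15 + 100·2 + 300·10 = 4100.
x* = 4740/470 = 10.09, y* = 4100/470 = 8.72.

(10.09, 8.72)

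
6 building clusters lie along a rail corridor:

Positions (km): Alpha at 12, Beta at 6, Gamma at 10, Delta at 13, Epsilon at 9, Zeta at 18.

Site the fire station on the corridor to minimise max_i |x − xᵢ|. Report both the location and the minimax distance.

location 12, max distance 6

The 1-center on a line is the midpoint of the two extreme points: leftmost at 6, rightmost at 18.
Optimal location = (6 + 18)/2 = 12; maximum distance = (18 − 6)/2 = 6.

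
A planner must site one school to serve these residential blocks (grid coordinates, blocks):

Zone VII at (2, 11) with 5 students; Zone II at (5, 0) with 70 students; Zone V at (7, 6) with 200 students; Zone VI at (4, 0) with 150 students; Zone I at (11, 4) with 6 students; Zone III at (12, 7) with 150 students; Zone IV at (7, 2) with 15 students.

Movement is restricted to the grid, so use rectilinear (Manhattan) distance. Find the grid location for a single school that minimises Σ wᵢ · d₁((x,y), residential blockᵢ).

(7, 6)

Manhattan distance separates: Σwᵢ(|x−xᵢ|+|y−yᵢ|) = Σwᵢ|x−xᵢ| + Σwᵢ|y−yᵢ|, so x and y are optimised independently as 1-D weighted medians.
Total weight W = 596; half = 298.
x-coordinate, sorted with cumulative weight:
  x=2 (Zone VII, w=5) cum 5
  x=4 (Zone VI, w=150) cum 155
  x=5 (Zone II, w=70) cum 225
  x=7 (Zone V, w=200) cum 425  ← median
  x=7 (Zone IV, w=15) cum 440
  x=11 (Zone I, w=6) cum 446
  x=12 (Zone III, w=150) cum 596
⇒ x* = 7
y-coordinate, sorted with cumulative weight:
  y=0 (Zone II, w=70) cum 70
  y=0 (Zone VI, w=150) cum 220
  y=2 (Zone IV, w=15) cum 235
  y=4 (Zone I, w=6) cum 241
  y=6 (Zone V, w=200) cum 441  ← median
  y=7 (Zone III, w=150) cum 591
  y=11 (Zone VII, w=5) cum 596
⇒ y* = 6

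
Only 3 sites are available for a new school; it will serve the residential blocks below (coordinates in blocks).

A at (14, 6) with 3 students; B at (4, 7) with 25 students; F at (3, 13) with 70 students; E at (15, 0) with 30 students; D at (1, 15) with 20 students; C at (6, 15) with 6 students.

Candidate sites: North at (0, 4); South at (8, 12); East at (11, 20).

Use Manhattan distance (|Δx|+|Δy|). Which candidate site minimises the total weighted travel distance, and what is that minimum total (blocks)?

Total weighted distance at each candidate:
  North (0, 4): total = 1975
  South (8, 12): total = 1481
  East (11, 20): total = 2681
Minimum is at South with total 1481 blocks.

South, total 1481 blocks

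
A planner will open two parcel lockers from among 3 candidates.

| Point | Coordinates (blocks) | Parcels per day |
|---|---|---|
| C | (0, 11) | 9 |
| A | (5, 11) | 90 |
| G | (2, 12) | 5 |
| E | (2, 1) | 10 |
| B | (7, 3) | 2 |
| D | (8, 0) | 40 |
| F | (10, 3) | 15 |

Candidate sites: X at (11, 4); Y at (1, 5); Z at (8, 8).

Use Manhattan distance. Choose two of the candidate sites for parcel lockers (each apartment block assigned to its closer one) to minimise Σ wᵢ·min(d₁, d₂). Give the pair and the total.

{X, Z}, total 1129

Evaluate every pair (each demand assigned to the nearer of the two):
  {X, Z}: total = 1129
  {Y, Z}: total = 1130
  {X, Y}: total = 1373
Best pair: {X, Z} with total 1129.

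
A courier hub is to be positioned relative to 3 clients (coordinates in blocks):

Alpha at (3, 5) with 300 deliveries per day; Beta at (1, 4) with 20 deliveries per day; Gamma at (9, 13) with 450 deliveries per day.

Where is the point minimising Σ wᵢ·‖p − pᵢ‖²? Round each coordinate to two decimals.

The minimiser of Σwᵢ‖p−pᵢ‖² is the weighted centroid p* = (Σwᵢpᵢ)/(Σwᵢ).
Σwᵢ = 770.
Σwᵢxᵢ = 300·3 + 20·1 + 450·9 = 4970.
Σwᵢyᵢ = 300·5 + 20·4 + 450·13 = 7430.
x* = 4970/770 = 6.45, y* = 7430/770 = 9.65.

(6.45, 9.65)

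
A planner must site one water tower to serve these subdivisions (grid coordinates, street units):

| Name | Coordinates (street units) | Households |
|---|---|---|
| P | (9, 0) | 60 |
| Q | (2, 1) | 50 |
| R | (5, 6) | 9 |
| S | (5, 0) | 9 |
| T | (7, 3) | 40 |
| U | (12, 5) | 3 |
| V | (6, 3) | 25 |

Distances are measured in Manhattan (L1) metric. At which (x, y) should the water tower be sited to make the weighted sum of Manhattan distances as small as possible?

Manhattan distance separates: Σwᵢ(|x−xᵢ|+|y−yᵢ|) = Σwᵢ|x−xᵢ| + Σwᵢ|y−yᵢ|, so x and y are optimised independently as 1-D weighted medians.
Total weight W = 196; half = 98.
x-coordinate, sorted with cumulative weight:
  x=2 (Q, w=50) cum 50
  x=5 (R, w=9) cum 59
  x=5 (S, w=9) cum 68
  x=6 (V, w=25) cum 93
  x=7 (T, w=40) cum 133  ← median
  x=9 (P, w=60) cum 193
  x=12 (U, w=3) cum 196
⇒ x* = 7
y-coordinate, sorted with cumulative weight:
  y=0 (P, w=60) cum 60
  y=0 (S, w=9) cum 69
  y=1 (Q, w=50) cum 119  ← median
  y=3 (T, w=40) cum 159
  y=3 (V, w=25) cum 184
  y=5 (U, w=3) cum 187
  y=6 (R, w=9) cum 196
⇒ y* = 1

(7, 1)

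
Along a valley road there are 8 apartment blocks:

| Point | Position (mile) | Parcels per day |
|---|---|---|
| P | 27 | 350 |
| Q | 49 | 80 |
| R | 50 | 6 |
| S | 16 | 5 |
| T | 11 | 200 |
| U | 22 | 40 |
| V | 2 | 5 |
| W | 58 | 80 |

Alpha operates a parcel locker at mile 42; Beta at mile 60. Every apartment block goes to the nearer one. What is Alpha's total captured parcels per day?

The indifferent point is the midpoint (42+60)/2 = 51; apartment blocks left of it (closer to Alpha at 42) go to Alpha, those right go to Beta.
  V at 2 (w=5) → Alpha
  T at 11 (w=200) → Alpha
  S at 16 (w=5) → Alpha
  U at 22 (w=40) → Alpha
  P at 27 (w=350) → Alpha
  Q at 49 (w=80) → Alpha
  R at 50 (w=6) → Alpha
  W at 58 (w=80) → Beta
Alpha captures 686; Beta captures 80.

686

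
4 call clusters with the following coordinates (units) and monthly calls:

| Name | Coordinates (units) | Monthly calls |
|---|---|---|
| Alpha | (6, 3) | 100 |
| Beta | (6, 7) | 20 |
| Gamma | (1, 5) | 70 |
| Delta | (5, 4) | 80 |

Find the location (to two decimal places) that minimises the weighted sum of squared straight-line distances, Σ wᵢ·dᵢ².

The minimiser of Σwᵢ‖p−pᵢ‖² is the weighted centroid p* = (Σwᵢpᵢ)/(Σwᵢ).
Σwᵢ = 270.
Σwᵢxᵢ = 100·6 + 20·6 + 70·1 + 80·5 = 1190.
Σwᵢyᵢ = 100·3 + 20·7 + 70·5 + 80·4 = 1110.
x* = 1190/270 = 4.41, y* = 1110/270 = 4.11.

(4.41, 4.11)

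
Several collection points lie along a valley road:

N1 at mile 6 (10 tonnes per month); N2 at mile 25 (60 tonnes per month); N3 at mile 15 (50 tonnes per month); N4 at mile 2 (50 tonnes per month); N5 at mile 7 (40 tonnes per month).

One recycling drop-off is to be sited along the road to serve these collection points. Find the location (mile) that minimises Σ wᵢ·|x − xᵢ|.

For a sum of weighted absolute distances on a line, the optimum is the weighted median (not the mean). Total weight W = 210; half-weight = 105.
Sort by position and accumulate weight:
  mile 2 (N4, w=50) → cum 50
  mile 6 (N1, w=10) → cum 60
  mile 7 (N5, w=40) → cum 100
  mile 15 (N3, w=50) → cum 150  ≥ 105 → median here
  mile 25 (N2, w=60) → cum 210
Optimal location: mile 15.

x = 15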